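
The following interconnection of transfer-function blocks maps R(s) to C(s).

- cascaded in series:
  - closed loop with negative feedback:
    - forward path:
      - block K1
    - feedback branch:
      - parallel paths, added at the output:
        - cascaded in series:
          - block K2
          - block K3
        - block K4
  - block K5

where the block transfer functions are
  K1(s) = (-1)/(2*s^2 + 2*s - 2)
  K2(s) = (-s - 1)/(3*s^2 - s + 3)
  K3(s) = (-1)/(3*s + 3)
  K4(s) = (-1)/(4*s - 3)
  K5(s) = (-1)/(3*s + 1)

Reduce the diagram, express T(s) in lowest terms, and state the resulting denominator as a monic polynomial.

Reducing step by step:

Step 1 - multiply K2, K3 (series) = 1/(9*s^2 - 3*s + 9)
Step 2 - reduce the parallel group (K2*K3), K4 = (-9*s^2 + 7*s - 12)/(36*s^3 - 39*s^2 + 45*s - 27)
Step 3 - feedback reduction of K1, ((K2*K3)+K4) = (-36*s^3 + 39*s^2 - 45*s + 27)/(72*s^5 - 6*s^4 - 60*s^3 + 123*s^2 - 151*s + 66)
Step 4 - series reduction of [K1/(1+K1*((K2*K3)+K4))], K5 = (36*s^3 - 39*s^2 + 45*s - 27)/(216*s^6 + 54*s^5 - 186*s^4 + 309*s^3 - 330*s^2 + 47*s + 66)
That last expression is T(s), already simplified. Scaling its denominator by 1/216 (the reciprocal of the leading coefficient) yields the monic denominator.

Answer: s^6 + s^5/4 - 31*s^4/36 + 103*s^3/72 - 55*s^2/36 + 47*s/216 + 11/36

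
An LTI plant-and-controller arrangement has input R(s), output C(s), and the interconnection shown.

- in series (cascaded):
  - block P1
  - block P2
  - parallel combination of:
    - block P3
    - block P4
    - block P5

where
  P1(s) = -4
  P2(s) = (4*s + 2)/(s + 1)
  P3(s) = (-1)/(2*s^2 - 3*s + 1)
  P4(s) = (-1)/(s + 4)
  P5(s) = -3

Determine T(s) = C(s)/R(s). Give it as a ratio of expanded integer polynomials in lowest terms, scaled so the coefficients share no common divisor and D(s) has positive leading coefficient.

The answer is (96*s^4 + 320*s^3 - 424*s^2 - 8*s + 136)/(2*s^4 + 7*s^3 - 6*s^2 - 7*s + 4).

Reasoning:
(1) combine P3, P4, P5 in parallel -> (-6*s^3 - 17*s^2 + 35*s - 17)/(2*s^3 + 5*s^2 - 11*s + 4)
(2) series reduction of P1, P2, (P3+P4+P5), giving the overall T(s)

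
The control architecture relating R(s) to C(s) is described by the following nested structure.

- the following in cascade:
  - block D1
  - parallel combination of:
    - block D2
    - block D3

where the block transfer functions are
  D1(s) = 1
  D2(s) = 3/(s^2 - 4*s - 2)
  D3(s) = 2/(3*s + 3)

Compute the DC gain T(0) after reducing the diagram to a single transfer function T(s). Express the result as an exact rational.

Step 1. sum the parallel branches D2, D3 = (2*s^2 + s + 5)/(3*s^3 - 9*s^2 - 18*s - 6)
Step 2. multiply D1, (D2+D3) (series) = (2*s^2 + s + 5)/(3*s^3 - 9*s^2 - 18*s - 6)
DC gain: substitute s = 0 into T(s) from step 2: T(0) = 5/(-6) = -5/6.

Answer: -5/6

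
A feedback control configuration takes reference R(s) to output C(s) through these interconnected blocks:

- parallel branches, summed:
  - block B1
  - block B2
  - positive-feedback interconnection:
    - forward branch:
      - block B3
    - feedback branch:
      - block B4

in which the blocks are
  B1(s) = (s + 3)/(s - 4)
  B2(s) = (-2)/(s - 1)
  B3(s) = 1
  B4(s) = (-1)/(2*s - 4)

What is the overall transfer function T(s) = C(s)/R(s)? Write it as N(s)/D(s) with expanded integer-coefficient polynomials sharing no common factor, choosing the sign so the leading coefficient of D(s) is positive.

(1) close the feedback loop around B3, B4: (2*s - 4)/(2*s - 3)
(2) parallel reduction of B1, B2, [B3/(1-B3*B4)]; the result is T(s) itself (integer coefficients, no common factor, positive leading denominator coefficient)

Hence the answer: (4*s^3 - 17*s^2 + 38*s - 31)/(2*s^3 - 13*s^2 + 23*s - 12)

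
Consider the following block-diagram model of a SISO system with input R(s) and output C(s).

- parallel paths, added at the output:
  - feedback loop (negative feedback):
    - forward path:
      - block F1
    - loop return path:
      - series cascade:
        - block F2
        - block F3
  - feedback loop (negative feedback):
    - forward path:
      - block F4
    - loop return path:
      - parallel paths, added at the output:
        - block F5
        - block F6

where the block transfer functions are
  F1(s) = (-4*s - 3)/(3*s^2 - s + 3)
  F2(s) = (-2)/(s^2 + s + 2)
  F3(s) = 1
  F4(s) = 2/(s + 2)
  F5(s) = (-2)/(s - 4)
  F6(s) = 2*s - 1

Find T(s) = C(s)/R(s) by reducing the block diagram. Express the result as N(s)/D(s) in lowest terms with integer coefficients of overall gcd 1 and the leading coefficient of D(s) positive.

Reducing step by step:

Step 1 - series reduction of F2, F3; result (-2)/(s^2 + s + 2)
Step 2 - close the feedback loop around F1, (F2*F3); result (-4*s^3 - 7*s^2 - 11*s - 6)/(3*s^4 + 2*s^3 + 8*s^2 + 9*s + 12)
Step 3 - combine F5, F6 in parallel; result (2*s^2 - 9*s + 2)/(s - 4)
Step 4 - close the feedback loop around F4, (F5+F6); result (2*s - 8)/(5*s^2 - 20*s - 4)
Step 5 - parallel reduction of [F1/(1+F1*(F2*F3))], [F4/(1+F4*(F5+F6))]; the result is T(s) itself (integer coefficients, no common factor, positive leading denominator coefficient)

Answer: (-14*s^5 + 25*s^4 + 101*s^3 + 172*s^2 + 116*s - 72)/(15*s^6 - 50*s^5 - 12*s^4 - 123*s^3 - 152*s^2 - 276*s - 48)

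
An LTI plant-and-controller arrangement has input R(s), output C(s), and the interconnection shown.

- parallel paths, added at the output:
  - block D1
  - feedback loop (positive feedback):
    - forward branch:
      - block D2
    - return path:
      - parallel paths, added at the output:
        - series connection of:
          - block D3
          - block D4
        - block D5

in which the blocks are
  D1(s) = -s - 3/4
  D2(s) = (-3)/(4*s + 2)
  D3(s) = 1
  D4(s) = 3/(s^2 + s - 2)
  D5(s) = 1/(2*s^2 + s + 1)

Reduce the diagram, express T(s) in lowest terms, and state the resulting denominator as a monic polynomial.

First reduce the diagram to T(s).

Step 1: series reduction of D3, D4 gives 3/(s^2 + s - 2)
Step 2: add (D3*D4), D5 (parallel) gives (7*s^2 + 4*s + 1)/(2*s^4 + 3*s^3 - 2*s^2 - s - 2)
Step 3: reduce the feedback loop with forward D2 and return ((D3*D4)+D5) gives (-6*s^4 - 9*s^3 + 6*s^2 + 3*s + 6)/(8*s^5 + 16*s^4 - 2*s^3 + 13*s^2 + 2*s - 1)
Step 4: add D1, [D2/(1-D2*((D3*D4)+D5))] (parallel) gives (-32*s^6 - 88*s^5 - 64*s^4 - 82*s^3 - 23*s^2 + 10*s + 27)/(32*s^5 + 64*s^4 - 8*s^3 + 52*s^2 + 8*s - 4)
Step 4 gives the fully reduced T(s), with no common factor left to cancel. The denominator's leading coefficient is 32, so divide each of its coefficients by 32 to get the monic form.

Answer: s^5 + 2*s^4 - s^3/4 + 13*s^2/8 + s/4 - 1/8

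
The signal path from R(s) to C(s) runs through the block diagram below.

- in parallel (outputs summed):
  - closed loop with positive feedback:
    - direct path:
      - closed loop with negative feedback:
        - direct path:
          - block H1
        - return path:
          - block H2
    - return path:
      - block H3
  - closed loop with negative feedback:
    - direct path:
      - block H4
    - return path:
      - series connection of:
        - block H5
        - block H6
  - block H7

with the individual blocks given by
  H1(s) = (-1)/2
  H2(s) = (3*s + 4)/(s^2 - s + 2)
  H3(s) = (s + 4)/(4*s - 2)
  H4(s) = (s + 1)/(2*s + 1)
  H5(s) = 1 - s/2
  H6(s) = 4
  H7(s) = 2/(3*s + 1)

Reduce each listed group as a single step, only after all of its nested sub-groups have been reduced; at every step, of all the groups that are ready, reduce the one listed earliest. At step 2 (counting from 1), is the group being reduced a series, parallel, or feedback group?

Reducing step by step:

[1] reduce the feedback loop with forward H1 and return H2
[2] collapse the loop ([H1/(1+H1*H2)] forward, H3 return)
[3] series reduction of H5, H6
[4] reduce the feedback loop with forward H4 and return (H5*H6)
[5] sum the parallel branches [[H1/(1+H1*H2)]/(1-[H1/(1+H1*H2)]*H3)], [H4/(1+H4*(H5*H6))], H7
The group at step 2 is a feedback group.

Answer: feedback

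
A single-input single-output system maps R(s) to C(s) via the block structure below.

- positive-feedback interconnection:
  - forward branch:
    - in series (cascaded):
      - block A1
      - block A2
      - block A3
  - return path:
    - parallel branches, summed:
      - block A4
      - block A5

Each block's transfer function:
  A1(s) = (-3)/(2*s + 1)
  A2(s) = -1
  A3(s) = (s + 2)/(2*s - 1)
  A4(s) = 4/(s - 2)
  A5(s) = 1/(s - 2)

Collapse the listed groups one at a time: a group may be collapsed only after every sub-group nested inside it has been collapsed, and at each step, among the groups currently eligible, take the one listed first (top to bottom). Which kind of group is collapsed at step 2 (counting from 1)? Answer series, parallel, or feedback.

Step 1. cascade A1, A2, A3
Step 2. parallel reduction of A4, A5
Step 3. feedback reduction of (A1*A2*A3), (A4+A5)
Step 2 collapses a parallel group.

Hence the answer: parallel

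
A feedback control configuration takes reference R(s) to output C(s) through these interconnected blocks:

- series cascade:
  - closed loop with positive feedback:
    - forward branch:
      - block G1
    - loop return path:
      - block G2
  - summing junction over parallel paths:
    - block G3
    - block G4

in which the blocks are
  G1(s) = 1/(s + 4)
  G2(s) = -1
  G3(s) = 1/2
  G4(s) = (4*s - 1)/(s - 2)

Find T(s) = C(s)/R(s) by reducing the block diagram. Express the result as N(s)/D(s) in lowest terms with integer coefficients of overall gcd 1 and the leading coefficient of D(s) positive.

Step 1. collapse the loop (G1 forward, G2 return) -> 1/(s + 5)
Step 2. add G3, G4 (parallel) -> (9*s - 4)/(2*s - 4)
Step 3. cascade [G1/(1-G1*G2)], (G3+G4); the result is T(s) itself (integer coefficients, no common factor, positive leading denominator coefficient)

Therefore the answer is (9*s - 4)/(2*s^2 + 6*s - 20).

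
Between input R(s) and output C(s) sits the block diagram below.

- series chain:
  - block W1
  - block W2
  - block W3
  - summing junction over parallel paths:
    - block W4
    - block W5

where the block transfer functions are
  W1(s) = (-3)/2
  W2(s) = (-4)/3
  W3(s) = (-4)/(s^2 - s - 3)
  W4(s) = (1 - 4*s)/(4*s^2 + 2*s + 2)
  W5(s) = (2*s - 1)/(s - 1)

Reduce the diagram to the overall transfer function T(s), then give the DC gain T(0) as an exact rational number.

The answer is 4.

Reasoning:
[1] combine W4, W5 in parallel gives (8*s^3 - 4*s^2 + 7*s - 3)/(4*s^3 - 2*s^2 - 2)
[2] combine W1, W2, W3, (W4+W5) in series gives (-32*s^3 + 16*s^2 - 28*s + 12)/(2*s^5 - 3*s^4 - 5*s^3 + 2*s^2 + s + 3)
Evaluating the step-2 result (the overall T(s)) at s = 0 gives T(0) = 12/3 = 4.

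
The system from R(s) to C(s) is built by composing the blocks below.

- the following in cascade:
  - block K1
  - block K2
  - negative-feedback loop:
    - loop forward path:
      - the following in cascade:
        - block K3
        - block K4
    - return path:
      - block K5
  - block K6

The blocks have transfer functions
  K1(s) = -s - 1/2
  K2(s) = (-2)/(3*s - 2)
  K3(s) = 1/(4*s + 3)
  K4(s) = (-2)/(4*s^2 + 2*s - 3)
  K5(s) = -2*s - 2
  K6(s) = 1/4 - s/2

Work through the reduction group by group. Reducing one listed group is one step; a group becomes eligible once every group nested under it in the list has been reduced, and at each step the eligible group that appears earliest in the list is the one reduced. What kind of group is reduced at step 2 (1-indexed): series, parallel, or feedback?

Step 1. reduce the series chain K3, K4
Step 2. reduce the feedback loop with forward (K3*K4) and return K5
Step 3. cascade K1, K2, [(K3*K4)/(1+(K3*K4)*K5)], K6
So the answer for step 2 is feedback.

Final answer: feedback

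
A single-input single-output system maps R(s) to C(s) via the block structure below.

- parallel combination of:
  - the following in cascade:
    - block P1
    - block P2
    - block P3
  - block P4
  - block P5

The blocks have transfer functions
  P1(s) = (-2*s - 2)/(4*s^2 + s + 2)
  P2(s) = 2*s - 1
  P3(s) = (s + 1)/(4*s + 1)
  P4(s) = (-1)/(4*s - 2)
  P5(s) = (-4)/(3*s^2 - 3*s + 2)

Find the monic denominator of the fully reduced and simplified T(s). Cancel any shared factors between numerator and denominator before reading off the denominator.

Step 1. multiply P1, P2, P3 (series) = (-4*s^3 - 6*s^2 + 2)/(16*s^3 + 8*s^2 + 9*s + 2)
Step 2. reduce the parallel group (P1*P2*P3), P4, P5 = (-48*s^6 - 48*s^5 - 180*s^4 - 79*s^3 - 87*s^2 + 56*s + 4)/(192*s^6 - 192*s^5 + 188*s^4 - 90*s^3 + 58*s^2 - 8*s - 8)
That last expression is T(s), already simplified. Scaling its denominator by 1/192 (the reciprocal of the leading coefficient) yields the monic denominator.

Hence the answer: s^6 - s^5 + 47*s^4/48 - 15*s^3/32 + 29*s^2/96 - s/24 - 1/24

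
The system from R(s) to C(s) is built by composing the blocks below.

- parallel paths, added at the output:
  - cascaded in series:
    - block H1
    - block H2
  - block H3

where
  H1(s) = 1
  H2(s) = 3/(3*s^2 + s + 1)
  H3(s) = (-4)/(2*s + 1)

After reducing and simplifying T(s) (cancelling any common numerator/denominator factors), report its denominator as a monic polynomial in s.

Step 1. multiply H1, H2 (series) -> 3/(3*s^2 + s + 1)
Step 2. reduce the parallel group (H1*H2), H3 -> (-12*s^2 + 2*s - 1)/(6*s^3 + 5*s^2 + 3*s + 1)
That last expression is T(s), already simplified. Scaling its denominator by 1/6 (the reciprocal of the leading coefficient) yields the monic denominator.

Hence the answer: s^3 + 5*s^2/6 + s/2 + 1/6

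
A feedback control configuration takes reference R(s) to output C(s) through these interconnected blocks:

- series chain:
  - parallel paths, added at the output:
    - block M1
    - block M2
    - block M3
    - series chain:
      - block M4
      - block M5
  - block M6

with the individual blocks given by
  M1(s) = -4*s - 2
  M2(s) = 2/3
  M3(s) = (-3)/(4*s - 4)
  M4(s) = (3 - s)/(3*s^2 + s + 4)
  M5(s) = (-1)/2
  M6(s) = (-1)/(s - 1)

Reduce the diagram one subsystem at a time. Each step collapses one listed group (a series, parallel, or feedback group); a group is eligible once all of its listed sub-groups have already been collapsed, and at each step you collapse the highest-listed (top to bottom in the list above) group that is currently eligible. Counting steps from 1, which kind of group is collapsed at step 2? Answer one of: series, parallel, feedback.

Step 1 - multiply M4, M5 (series)
Step 2 - sum the parallel branches M1, M2, M3, (M4*M5)
Step 3 - reduce the series chain (M1+M2+M3+(M4*M5)), M6
At step 2 the group reduced is parallel.

Answer: parallel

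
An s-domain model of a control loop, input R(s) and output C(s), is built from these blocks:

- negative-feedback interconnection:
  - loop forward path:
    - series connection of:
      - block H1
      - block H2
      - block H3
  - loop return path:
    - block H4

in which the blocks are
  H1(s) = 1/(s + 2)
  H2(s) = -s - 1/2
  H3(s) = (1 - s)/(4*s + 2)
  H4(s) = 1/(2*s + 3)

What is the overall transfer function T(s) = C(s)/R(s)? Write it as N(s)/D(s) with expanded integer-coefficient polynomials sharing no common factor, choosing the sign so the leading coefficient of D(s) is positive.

Reducing step by step:

[1] reduce the series chain H1, H2, H3 gives (s - 1)/(4*s + 8)
[2] collapse the loop ((H1*H2*H3) forward, H4 return): this yields T(s), and no further normalization is needed

Answer: (2*s^2 + s - 3)/(8*s^2 + 29*s + 23)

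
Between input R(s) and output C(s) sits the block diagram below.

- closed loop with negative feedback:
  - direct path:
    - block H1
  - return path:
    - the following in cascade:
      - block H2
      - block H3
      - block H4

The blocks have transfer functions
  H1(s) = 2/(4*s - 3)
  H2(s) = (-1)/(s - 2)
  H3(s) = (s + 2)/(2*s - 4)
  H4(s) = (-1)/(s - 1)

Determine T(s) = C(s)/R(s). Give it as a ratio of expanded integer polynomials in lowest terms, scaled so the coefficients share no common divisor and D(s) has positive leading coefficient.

Reducing step by step:

(1) cascade H2, H3, H4: (s + 2)/(2*s^3 - 10*s^2 + 16*s - 8)
(2) feedback reduction of H1, (H2*H3*H4), which is the overall transfer function T(s) = C(s)/R(s) in lowest terms

Answer: (2*s^3 - 10*s^2 + 16*s - 8)/(4*s^4 - 23*s^3 + 47*s^2 - 39*s + 14)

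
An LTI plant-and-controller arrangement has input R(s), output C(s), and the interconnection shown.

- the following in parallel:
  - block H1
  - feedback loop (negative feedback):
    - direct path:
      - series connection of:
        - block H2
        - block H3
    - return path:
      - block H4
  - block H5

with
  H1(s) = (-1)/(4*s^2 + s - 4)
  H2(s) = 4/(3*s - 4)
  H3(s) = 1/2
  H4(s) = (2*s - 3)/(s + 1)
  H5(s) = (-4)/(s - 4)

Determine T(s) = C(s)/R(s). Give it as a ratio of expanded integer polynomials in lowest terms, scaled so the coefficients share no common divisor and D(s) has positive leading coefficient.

(1) reduce the series chain H2, H3 = 2/(3*s - 4)
(2) collapse the loop ((H2*H3) forward, H4 return) = (2*s + 2)/(3*s^2 + 3*s - 10)
(3) add H1, [(H2*H3)/(1+(H2*H3)*H4)], H5 (parallel); the result is T(s) itself (integer coefficients, no common factor, positive leading denominator coefficient)

Final answer: (-40*s^4 - 85*s^3 + 159*s^2 + 126*s - 168)/(12*s^5 - 33*s^4 - 109*s^3 + 174*s^2 + 128*s - 160)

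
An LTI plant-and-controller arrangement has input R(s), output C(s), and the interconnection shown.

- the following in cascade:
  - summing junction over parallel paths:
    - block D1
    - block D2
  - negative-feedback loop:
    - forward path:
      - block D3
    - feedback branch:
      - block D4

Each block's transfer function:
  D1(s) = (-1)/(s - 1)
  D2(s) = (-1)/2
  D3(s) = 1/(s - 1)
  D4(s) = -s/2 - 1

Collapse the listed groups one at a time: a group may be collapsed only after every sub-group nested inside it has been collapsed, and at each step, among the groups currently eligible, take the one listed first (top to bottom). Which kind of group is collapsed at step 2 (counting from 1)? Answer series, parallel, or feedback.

Reducing step by step:

[1] sum the parallel branches D1, D2
[2] reduce the feedback loop with forward D3 and return D4
[3] series reduction of (D1+D2), [D3/(1+D3*D4)]
Step 2 collapses a feedback group.

Answer: feedback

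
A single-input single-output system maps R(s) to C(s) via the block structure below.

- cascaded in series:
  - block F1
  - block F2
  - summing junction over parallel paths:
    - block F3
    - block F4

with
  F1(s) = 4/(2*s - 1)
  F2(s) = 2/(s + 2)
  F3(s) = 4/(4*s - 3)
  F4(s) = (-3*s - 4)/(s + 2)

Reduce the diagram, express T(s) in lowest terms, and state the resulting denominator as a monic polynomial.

First reduce the diagram to T(s).

Step 1: parallel reduction of F3, F4 = (-12*s^2 - 3*s + 20)/(4*s^2 + 5*s - 6)
Step 2: multiply F1, F2, (F3+F4) (series) = (-96*s^2 - 24*s + 160)/(8*s^4 + 22*s^3 - 5*s^2 - 28*s + 12)
That last expression is T(s), already simplified. Scaling its denominator by 1/8 (the reciprocal of the leading coefficient) yields the monic denominator.

Answer: s^4 + 11*s^3/4 - 5*s^2/8 - 7*s/2 + 3/2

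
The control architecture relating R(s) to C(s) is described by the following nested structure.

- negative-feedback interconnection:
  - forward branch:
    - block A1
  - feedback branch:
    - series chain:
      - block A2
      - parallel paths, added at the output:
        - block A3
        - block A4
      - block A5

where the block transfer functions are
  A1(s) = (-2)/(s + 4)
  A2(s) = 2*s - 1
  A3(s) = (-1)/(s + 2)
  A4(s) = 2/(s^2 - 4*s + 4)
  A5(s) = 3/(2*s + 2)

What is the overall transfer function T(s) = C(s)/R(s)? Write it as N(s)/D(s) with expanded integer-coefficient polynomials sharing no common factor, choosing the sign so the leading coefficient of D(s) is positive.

Reducing step by step:

(1) parallel reduction of A3, A4 = (-s^2 + 6*s)/(s^3 - 2*s^2 - 4*s + 8)
(2) cascade A2, (A3+A4), A5 = (-6*s^3 + 39*s^2 - 18*s)/(2*s^4 - 2*s^3 - 12*s^2 + 8*s + 16)
(3) close the feedback loop around A1, (A2*(A3+A4)*A5); the result is T(s) itself (integer coefficients, no common factor, positive leading denominator coefficient)

Answer: (-2*s^4 + 2*s^3 + 12*s^2 - 8*s - 16)/(s^5 + 3*s^4 - 4*s^3 - 59*s^2 + 42*s + 32)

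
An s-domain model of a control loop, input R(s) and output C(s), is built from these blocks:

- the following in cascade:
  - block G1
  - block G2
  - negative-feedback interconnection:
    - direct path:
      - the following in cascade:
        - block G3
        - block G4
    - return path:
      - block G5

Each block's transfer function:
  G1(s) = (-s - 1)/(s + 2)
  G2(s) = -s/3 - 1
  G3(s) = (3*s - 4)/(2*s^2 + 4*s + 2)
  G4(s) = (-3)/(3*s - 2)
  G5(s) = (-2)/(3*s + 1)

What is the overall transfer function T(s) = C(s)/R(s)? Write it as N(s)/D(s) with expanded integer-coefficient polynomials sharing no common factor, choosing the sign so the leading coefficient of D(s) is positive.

Reducing step by step:

Step 1. reduce the series chain G3, G4, giving (12 - 9*s)/(6*s^3 + 8*s^2 - 2*s - 4)
Step 2. close the feedback loop around (G3*G4), G5, giving (-27*s^2 + 27*s + 12)/(18*s^4 + 30*s^3 + 2*s^2 + 4*s - 28)
Step 3. series reduction of G1, G2, [(G3*G4)/(1+(G3*G4)*G5)], which is the overall transfer function T(s) = C(s)/R(s) in lowest terms

Answer: (-9*s^4 - 27*s^3 + 13*s^2 + 43*s + 12)/(18*s^5 + 66*s^4 + 62*s^3 + 8*s^2 - 20*s - 56)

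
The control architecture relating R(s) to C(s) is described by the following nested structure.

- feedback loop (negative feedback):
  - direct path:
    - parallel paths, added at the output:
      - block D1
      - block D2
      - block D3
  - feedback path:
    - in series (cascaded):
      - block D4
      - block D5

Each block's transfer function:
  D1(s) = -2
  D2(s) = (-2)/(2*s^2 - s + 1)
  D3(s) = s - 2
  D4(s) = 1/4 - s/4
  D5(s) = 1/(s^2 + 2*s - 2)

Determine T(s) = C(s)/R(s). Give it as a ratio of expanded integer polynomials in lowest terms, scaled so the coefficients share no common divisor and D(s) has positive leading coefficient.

[1] sum the parallel branches D1, D2, D3 = (2*s^3 - 9*s^2 + 5*s - 6)/(2*s^2 - s + 1)
[2] reduce the series chain D4, D5 = (1 - s)/(4*s^2 + 8*s - 8)
[3] collapse the loop ((D1+D2+D3) forward, (D4*D5) return), which is the overall transfer function T(s) = C(s)/R(s) in lowest terms

Therefore the answer is (8*s^5 - 20*s^4 - 68*s^3 + 88*s^2 - 88*s + 48)/(6*s^4 + 23*s^3 - 34*s^2 + 27*s - 14).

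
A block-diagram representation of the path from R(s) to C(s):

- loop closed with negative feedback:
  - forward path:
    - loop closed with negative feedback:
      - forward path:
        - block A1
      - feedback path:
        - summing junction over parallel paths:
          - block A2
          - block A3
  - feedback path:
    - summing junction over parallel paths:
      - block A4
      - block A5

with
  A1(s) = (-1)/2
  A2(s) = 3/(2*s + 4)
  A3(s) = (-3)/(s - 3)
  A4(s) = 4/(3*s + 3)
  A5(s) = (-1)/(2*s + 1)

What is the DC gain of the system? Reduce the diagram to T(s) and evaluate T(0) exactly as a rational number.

First reduce the diagram to T(s).

Step 1. sum the parallel branches A2, A3, giving (-3*s - 21)/(2*s^2 - 2*s - 12)
Step 2. reduce the feedback loop with forward A1 and return (A2+A3), giving (-2*s^2 + 2*s + 12)/(4*s^2 - s - 3)
Step 3. combine A4, A5 in parallel, giving (5*s + 1)/(6*s^2 + 9*s + 3)
Step 4. apply the feedback formula to [A1/(1+A1*(A2+A3))], (A4+A5), giving (-12*s^4 - 6*s^3 + 84*s^2 + 114*s + 36)/(24*s^4 + 20*s^3 - 7*s^2 + 32*s + 3)
Evaluating the step-4 result (the overall T(s)) at s = 0 gives T(0) = 36/3 = 12.

Answer: 12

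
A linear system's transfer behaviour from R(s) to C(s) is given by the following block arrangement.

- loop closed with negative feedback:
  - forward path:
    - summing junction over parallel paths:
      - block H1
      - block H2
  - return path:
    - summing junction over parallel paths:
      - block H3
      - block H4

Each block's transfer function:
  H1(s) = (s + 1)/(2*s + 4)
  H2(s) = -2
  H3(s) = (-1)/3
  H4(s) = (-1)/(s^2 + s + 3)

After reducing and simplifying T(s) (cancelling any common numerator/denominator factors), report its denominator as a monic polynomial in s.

Reducing step by step:

[1] reduce the parallel group H1, H2 gives (-3*s - 7)/(2*s + 4)
[2] sum the parallel branches H3, H4 gives (-s^2 - s - 6)/(3*s^2 + 3*s + 9)
[3] feedback reduction of (H1+H2), (H3+H4) gives (-9*s^3 - 30*s^2 - 48*s - 63)/(9*s^3 + 28*s^2 + 55*s + 78)
Step 3 gives the fully reduced T(s), with no common factor left to cancel. The denominator's leading coefficient is 9, so divide each of its coefficients by 9 to get the monic form.

Answer: s^3 + 28*s^2/9 + 55*s/9 + 26/3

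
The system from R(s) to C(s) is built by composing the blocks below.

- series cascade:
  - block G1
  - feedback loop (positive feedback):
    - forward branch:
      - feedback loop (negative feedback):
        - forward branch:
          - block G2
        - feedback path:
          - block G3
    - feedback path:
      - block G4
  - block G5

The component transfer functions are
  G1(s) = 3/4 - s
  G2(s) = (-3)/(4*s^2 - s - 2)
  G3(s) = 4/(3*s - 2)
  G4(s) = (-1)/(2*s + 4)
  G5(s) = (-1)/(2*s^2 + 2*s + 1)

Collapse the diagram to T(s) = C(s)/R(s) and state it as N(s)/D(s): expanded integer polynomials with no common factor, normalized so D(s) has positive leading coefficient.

1. collapse the loop (G2 forward, G3 return): (6 - 9*s)/(12*s^3 - 11*s^2 - 4*s - 8)
2. reduce the feedback loop with forward [G2/(1+G2*G3)] and return G4: (-18*s^2 - 24*s + 24)/(24*s^4 + 26*s^3 - 52*s^2 - 41*s - 26)
3. combine G1, [[G2/(1+G2*G3)]/(1-[G2/(1+G2*G3)]*G4)], G5 in series - this is the overall T(s), already in the required normalized form

Final answer: (-36*s^3 - 21*s^2 + 84*s - 36)/(96*s^6 + 200*s^5 - 56*s^4 - 320*s^3 - 372*s^2 - 186*s - 52)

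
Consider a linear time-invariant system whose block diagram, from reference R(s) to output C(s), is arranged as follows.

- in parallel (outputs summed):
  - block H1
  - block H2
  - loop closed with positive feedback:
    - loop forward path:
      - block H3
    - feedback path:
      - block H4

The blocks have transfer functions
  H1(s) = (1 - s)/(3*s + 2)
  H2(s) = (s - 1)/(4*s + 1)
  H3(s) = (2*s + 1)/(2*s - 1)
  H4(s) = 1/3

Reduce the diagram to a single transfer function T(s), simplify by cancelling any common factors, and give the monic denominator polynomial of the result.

Reducing step by step:

Step 1 - reduce the feedback loop with forward H3 and return H4; result (6*s + 3)/(4*s - 4)
Step 2 - sum the parallel branches H1, H2, [H3/(1-H3*H4)]; result (68*s^3 + 114*s^2 + 33*s + 10)/(48*s^3 - 4*s^2 - 36*s - 8)
Step 2 gives the fully reduced T(s), with no common factor left to cancel. The denominator's leading coefficient is 48, so divide each of its coefficients by 48 to get the monic form.

Answer: s^3 - s^2/12 - 3*s/4 - 1/6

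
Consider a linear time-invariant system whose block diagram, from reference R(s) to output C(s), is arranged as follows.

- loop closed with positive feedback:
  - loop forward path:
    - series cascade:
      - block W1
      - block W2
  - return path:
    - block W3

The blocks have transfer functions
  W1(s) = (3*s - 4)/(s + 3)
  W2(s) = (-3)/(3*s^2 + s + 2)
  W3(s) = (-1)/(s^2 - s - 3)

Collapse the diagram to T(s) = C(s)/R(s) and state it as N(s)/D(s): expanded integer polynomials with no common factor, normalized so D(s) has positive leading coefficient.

Step 1: series reduction of W1, W2; result (12 - 9*s)/(3*s^3 + 10*s^2 + 5*s + 6)
Step 2: reduce the feedback loop with forward (W1*W2) and return W3: this yields T(s), and no further normalization is needed

Hence the answer: (-9*s^3 + 21*s^2 + 15*s - 36)/(3*s^5 + 7*s^4 - 14*s^3 - 29*s^2 - 30*s - 6)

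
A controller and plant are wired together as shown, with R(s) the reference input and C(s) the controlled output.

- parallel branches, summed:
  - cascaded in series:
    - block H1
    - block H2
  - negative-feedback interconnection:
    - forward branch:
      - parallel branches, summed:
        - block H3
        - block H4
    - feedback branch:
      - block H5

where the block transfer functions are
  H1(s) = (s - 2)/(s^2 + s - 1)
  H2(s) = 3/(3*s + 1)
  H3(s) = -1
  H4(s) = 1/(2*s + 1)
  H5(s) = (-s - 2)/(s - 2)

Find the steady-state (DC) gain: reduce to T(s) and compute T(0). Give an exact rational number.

The answer is 6.

Reasoning:
(1) combine H1, H2 in series; result (3*s - 6)/(3*s^3 + 4*s^2 - 2*s - 1)
(2) reduce the parallel group H3, H4; result (-2*s)/(2*s + 1)
(3) apply the feedback formula to (H3+H4), H5; result (-2*s^2 + 4*s)/(4*s^2 + s - 2)
(4) combine (H1*H2), [(H3+H4)/(1+(H3+H4)*H5)] in parallel; result (-6*s^5 + 4*s^4 + 32*s^3 - 27*s^2 - 16*s + 12)/(12*s^5 + 19*s^4 - 10*s^3 - 14*s^2 + 3*s + 2)
That last expression is T(s); at s = 0 only the constant terms survive, so T(0) = 12/2 = 6.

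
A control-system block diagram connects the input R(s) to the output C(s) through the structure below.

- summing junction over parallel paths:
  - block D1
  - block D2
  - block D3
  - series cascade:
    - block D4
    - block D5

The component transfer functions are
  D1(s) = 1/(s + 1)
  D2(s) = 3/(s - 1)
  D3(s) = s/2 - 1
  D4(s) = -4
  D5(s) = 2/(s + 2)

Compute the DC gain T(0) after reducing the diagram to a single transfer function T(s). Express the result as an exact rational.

Step 1: multiply D4, D5 (series) gives (-8)/(s + 2)
Step 2: reduce the parallel group D1, D2, D3, (D4*D5) gives (s^4 - 13*s^2 + 20*s + 28)/(2*s^3 + 4*s^2 - 2*s - 4)
The step-2 result is T(s). Setting s = 0: T(0) = 28/(-4) = -7.

Hence the answer: -7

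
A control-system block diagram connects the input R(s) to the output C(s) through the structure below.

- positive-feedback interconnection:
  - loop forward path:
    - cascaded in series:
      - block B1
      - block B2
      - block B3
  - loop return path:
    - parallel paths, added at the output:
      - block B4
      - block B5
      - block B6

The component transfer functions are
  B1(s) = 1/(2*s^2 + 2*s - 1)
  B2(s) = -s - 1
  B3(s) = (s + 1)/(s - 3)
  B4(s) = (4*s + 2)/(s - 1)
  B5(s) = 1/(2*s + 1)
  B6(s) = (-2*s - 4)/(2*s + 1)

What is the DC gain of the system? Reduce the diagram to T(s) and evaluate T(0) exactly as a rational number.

Reducing step by step:

[1] cascade B1, B2, B3: (-s^2 - 2*s - 1)/(2*s^3 - 4*s^2 - 7*s + 3)
[2] reduce the parallel group B4, B5, B6: (6*s^2 + 7*s + 5)/(2*s^2 - s - 1)
[3] close the feedback loop around (B1*B2*B3), (B4+B5+B6): (-2*s^4 - 3*s^3 + s^2 + 3*s + 1)/(4*s^5 - 4*s^4 + 7*s^3 + 42*s^2 + 21*s + 2)
The step-3 result is T(s). Setting s = 0: T(0) = 1/2.

Answer: 1/2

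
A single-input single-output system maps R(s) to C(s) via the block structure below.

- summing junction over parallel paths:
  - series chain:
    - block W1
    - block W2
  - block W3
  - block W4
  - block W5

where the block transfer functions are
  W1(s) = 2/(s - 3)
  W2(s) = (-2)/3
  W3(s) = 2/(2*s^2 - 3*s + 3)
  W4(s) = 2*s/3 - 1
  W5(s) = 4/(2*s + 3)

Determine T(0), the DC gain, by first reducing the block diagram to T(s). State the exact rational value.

Step 1 - combine W1, W2 in series = (-4)/(3*s - 9)
Step 2 - combine (W1*W2), W3, W4, W5 in parallel = (8*s^5 - 36*s^4 + 38*s^3 - 51*s^2 + 30*s - 117)/(12*s^4 - 36*s^3 - 9*s^2 + 54*s - 81)
That last expression is T(s); at s = 0 only the constant terms survive, so T(0) = -117/(-81) = 13/9.

Therefore the answer is 13/9.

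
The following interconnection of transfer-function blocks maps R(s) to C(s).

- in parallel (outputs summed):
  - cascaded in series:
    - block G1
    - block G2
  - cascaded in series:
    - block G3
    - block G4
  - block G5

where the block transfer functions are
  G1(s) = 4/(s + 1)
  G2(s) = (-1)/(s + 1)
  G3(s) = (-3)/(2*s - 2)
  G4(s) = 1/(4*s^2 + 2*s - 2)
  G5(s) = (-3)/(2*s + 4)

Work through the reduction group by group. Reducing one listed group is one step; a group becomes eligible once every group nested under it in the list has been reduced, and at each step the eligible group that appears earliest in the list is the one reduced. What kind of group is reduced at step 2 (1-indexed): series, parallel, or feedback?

Answer: series

Working:
Step 1: series reduction of G1, G2
Step 2: cascade G3, G4
Step 3: reduce the parallel group (G1*G2), (G3*G4), G5
Step 2: series.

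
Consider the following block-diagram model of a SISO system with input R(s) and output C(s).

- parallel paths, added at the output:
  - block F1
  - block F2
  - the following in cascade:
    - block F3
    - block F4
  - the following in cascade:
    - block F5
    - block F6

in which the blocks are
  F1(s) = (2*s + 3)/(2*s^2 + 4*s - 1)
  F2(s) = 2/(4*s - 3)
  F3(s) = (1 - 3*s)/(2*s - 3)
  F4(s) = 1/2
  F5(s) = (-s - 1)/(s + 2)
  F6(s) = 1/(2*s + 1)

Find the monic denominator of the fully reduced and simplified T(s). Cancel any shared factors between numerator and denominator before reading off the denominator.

Step 1. combine F3, F4 in series, giving (1 - 3*s)/(4*s - 6)
Step 2. cascade F5, F6, giving (-s - 1)/(2*s^2 + 5*s + 2)
Step 3. parallel reduction of F1, F2, (F3*F4), (F5*F6), giving (-48*s^6 - 100*s^5 + 142*s^4 + 88*s^3 - 527*s^2 - 51*s + 156)/(64*s^6 + 144*s^5 - 224*s^4 - 420*s^3 + 256*s^2 + 126*s - 36)
That last expression is T(s), already simplified. Scaling its denominator by 1/64 (the reciprocal of the leading coefficient) yields the monic denominator.

Answer: s^6 + 9*s^5/4 - 7*s^4/2 - 105*s^3/16 + 4*s^2 + 63*s/32 - 9/16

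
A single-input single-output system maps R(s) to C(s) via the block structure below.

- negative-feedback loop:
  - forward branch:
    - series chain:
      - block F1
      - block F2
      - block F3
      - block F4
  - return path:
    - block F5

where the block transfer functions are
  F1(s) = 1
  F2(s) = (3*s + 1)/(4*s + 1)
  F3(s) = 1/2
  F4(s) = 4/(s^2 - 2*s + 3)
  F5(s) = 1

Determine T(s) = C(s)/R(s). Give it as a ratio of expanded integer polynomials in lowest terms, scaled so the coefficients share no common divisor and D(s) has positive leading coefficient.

Step 1: series reduction of F1, F2, F3, F4 -> (6*s + 2)/(4*s^3 - 7*s^2 + 10*s + 3)
Step 2: collapse the loop ((F1*F2*F3*F4) forward, F5 return); the result is T(s) itself (integer coefficients, no common factor, positive leading denominator coefficient)

Answer: (6*s + 2)/(4*s^3 - 7*s^2 + 16*s + 5)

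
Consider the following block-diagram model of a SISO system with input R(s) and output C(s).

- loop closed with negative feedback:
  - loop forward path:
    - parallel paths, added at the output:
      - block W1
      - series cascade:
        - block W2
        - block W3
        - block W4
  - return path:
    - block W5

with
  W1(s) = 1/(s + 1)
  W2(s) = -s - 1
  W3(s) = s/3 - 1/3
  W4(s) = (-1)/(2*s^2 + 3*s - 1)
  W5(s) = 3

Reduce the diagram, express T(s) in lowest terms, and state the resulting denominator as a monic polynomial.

Step 1. multiply W2, W3, W4 (series) = (s^2 - 1)/(6*s^2 + 9*s - 3)
Step 2. reduce the parallel group W1, (W2*W3*W4) = (s^3 + 7*s^2 + 8*s - 4)/(6*s^3 + 15*s^2 + 6*s - 3)
Step 3. apply the feedback formula to (W1+(W2*W3*W4)), W5 = (s^3 + 7*s^2 + 8*s - 4)/(9*s^3 + 36*s^2 + 30*s - 15)
Step 3 gives the fully reduced T(s), with no common factor left to cancel. The denominator's leading coefficient is 9, so divide each of its coefficients by 9 to get the monic form.

Hence the answer: s^3 + 4*s^2 + 10*s/3 - 5/3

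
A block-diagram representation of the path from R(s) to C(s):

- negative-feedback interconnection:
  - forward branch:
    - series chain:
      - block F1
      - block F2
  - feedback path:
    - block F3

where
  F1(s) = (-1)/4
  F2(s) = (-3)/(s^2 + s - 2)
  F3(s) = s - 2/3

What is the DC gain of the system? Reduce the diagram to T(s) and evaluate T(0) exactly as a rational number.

Step 1. multiply F1, F2 (series), giving 3/(4*s^2 + 4*s - 8)
Step 2. apply the feedback formula to (F1*F2), F3, giving 3/(4*s^2 + 7*s - 10)
Step 2 gives the overall T(s). Then T(0) = 3/(-10) = -3/10.

Therefore the answer is -3/10.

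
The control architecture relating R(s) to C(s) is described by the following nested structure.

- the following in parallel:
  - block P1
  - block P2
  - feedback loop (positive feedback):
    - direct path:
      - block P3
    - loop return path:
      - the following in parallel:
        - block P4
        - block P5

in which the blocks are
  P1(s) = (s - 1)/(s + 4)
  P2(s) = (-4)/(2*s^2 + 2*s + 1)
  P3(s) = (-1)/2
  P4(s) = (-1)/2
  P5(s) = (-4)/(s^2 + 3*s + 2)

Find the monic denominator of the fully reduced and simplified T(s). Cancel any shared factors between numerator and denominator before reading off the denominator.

Step 1 - add P4, P5 (parallel): (-s^2 - 3*s - 10)/(2*s^2 + 6*s + 4)
Step 2 - collapse the loop (P3 forward, (P4+P5) return): (-2*s^2 - 6*s - 4)/(3*s^2 + 9*s - 2)
Step 3 - reduce the parallel group P1, P2, [P3/(1-P3*(P4+P5))]: (2*s^5 - 14*s^4 - 105*s^3 - 198*s^2 - 203*s + 18)/(6*s^5 + 48*s^4 + 113*s^3 + 73*s^2 + 18*s - 8)
That last expression is T(s), already simplified. Scaling its denominator by 1/6 (the reciprocal of the leading coefficient) yields the monic denominator.

Therefore the answer is s^5 + 8*s^4 + 113*s^3/6 + 73*s^2/6 + 3*s - 4/3.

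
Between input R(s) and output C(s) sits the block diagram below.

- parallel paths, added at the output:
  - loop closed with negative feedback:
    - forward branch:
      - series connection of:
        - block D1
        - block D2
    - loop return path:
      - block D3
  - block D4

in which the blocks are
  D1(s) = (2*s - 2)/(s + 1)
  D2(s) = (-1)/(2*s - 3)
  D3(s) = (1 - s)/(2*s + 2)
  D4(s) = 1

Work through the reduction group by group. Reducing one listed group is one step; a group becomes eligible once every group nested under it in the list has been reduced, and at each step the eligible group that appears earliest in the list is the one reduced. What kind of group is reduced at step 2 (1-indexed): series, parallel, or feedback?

1. multiply D1, D2 (series)
2. apply the feedback formula to (D1*D2), D3
3. parallel reduction of [(D1*D2)/(1+(D1*D2)*D3)], D4
The group at step 2 is a feedback group.

Hence the answer: feedback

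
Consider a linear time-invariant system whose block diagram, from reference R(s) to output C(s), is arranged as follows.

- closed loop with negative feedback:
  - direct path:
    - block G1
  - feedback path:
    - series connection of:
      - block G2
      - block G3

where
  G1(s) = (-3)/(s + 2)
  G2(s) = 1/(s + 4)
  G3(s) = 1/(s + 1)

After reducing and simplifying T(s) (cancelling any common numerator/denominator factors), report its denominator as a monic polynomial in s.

Reducing step by step:

1. reduce the series chain G2, G3: 1/(s^2 + 5*s + 4)
2. close the feedback loop around G1, (G2*G3): (-3*s^2 - 15*s - 12)/(s^3 + 7*s^2 + 14*s + 5)
The result of step 2 is T(s) in lowest terms. Its denominator already has leading coefficient 1, so it is monic as it stands.

Answer: s^3 + 7*s^2 + 14*s + 5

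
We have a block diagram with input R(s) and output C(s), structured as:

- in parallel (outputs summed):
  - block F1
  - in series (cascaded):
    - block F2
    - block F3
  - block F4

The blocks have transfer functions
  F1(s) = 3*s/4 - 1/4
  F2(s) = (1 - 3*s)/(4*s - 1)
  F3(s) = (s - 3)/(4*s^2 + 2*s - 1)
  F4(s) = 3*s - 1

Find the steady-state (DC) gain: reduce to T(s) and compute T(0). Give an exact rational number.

First reduce the diagram to T(s).

(1) cascade F2, F3; result (-3*s^2 + 10*s - 3)/(16*s^3 + 4*s^2 - 6*s + 1)
(2) parallel reduction of F1, (F2*F3), F4; result (240*s^4 - 20*s^3 - 122*s^2 + 85*s - 17)/(64*s^3 + 16*s^2 - 24*s + 4)
The step-2 result is T(s). Setting s = 0: T(0) = -17/4.

Answer: -17/4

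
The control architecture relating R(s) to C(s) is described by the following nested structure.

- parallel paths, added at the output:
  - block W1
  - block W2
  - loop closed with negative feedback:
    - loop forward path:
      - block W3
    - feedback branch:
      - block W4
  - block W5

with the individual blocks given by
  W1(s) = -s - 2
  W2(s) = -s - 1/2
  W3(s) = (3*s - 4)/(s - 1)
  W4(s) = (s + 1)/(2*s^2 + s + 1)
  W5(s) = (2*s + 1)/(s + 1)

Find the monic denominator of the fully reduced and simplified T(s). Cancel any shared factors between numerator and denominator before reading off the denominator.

Step 1. close the feedback loop around W3, W4, giving (6*s^3 - 5*s^2 - s - 4)/(2*s^3 + 2*s^2 - s - 5)
Step 2. combine W1, W2, [W3/(1+W3*W4)], W5 in parallel, giving (-8*s^5 - 6*s^4 - 10*s^3 + 7*s^2 + 18*s + 7)/(4*s^4 + 8*s^3 + 2*s^2 - 12*s - 10)
The result of step 2 is T(s) in lowest terms. Its denominator has leading coefficient 4; dividing the denominator through by 4 makes it monic.

Hence the answer: s^4 + 2*s^3 + s^2/2 - 3*s - 5/2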